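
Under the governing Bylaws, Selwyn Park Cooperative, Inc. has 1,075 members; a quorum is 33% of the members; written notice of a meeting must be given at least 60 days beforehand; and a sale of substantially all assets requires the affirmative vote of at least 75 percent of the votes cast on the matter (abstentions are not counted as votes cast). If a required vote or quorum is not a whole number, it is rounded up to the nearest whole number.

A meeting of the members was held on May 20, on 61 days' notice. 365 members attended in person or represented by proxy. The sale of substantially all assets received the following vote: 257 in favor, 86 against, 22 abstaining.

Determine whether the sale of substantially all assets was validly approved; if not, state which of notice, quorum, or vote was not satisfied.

Notice: 61 days given; 60 required. Satisfied.
Quorum: 33% of 1,075 = 354.75, rounded up to 355; 365 present. Satisfied.
Vote: requires three-fourths of the votes cast (365 − 22 abstaining = 343); 3/4 of 343 = 257.25, rounded up to 258, so 258 needed; 257 in favor. Not satisfied.

Invalid — vote requirement not satisfied.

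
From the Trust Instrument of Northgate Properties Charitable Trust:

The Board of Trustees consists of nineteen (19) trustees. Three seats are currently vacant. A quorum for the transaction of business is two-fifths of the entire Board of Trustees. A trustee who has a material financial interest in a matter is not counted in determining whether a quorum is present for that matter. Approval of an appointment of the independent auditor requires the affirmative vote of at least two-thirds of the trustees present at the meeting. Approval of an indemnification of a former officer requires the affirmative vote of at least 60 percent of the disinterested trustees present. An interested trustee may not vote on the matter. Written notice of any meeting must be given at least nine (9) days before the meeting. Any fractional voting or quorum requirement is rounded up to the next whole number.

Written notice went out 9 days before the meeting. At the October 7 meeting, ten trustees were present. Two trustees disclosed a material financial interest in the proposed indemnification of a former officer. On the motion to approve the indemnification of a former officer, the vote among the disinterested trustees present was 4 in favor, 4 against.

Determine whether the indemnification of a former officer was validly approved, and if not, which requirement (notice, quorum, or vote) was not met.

Invalid — vote requirement not satisfied.

Notice: 9 days given; 9 required (9 ≥ 9). Satisfied.
Quorum: 10 present, but the 2 interested trustees do not count, leaving 8. Quorum is 8. Satisfied.
Vote: the indemnification of a former officer requires three-fifths of the disinterested trustees present (10 − 2 = 8). 3/5 of 8 = 4.80, rounded up to 5, so 5 affirmative votes are needed; 4 voted in favor. Not satisfied.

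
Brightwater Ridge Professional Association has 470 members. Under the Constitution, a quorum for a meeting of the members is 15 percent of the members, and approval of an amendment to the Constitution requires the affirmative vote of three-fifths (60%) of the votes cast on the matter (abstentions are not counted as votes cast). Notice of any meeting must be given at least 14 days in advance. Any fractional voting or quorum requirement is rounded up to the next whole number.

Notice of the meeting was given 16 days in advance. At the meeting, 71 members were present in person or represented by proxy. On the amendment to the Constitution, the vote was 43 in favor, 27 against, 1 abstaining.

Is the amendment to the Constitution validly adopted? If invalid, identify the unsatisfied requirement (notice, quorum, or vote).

Notice: 16 days given; 14 required. Satisfied.
Quorum: 15% of 470 = 70.50, rounded up to 71; 71 present. Satisfied.
Vote: requires three-fifths of the votes cast (71 − 1 abstaining = 70); 3/5 of 70 = 42, so 42 needed; 43 in favor. Satisfied.

Valid — all requirements satisfied.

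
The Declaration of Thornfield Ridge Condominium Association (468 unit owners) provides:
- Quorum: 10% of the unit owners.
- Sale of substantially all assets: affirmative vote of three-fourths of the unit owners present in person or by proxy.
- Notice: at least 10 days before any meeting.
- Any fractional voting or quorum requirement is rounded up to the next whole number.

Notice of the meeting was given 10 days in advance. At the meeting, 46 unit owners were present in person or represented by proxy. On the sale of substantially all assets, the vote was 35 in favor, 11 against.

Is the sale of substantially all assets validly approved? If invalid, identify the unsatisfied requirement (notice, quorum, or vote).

Notice: 10 days given; 10 required. Satisfied.
Quorum: 10% of 468 = 46.80, rounded up to 47; 46 present. Not satisfied.
Vote: requires three-fourths of those present (46); 3/4 of 46 = 34.50, rounded up to 35, so 35 needed; 35 in favor. Satisfied.

Invalid — quorum requirement not satisfied.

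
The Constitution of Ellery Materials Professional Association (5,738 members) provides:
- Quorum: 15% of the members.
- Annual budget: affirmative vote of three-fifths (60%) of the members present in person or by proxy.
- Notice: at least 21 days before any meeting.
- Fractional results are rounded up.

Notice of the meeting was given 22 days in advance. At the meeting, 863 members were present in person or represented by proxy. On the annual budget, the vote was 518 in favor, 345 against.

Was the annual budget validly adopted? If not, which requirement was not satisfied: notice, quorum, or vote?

Notice: 22 days given; 21 required. Satisfied.
Quorum: 15% of 5,738 = 860.70, rounded up to 861; 863 present. Satisfied.
Vote: requires three-fifths of those present (863); 3/5 of 863 = 517.80, rounded up to 518, so 518 needed; 518 in favor. Satisfied.

Valid — all requirements satisfied.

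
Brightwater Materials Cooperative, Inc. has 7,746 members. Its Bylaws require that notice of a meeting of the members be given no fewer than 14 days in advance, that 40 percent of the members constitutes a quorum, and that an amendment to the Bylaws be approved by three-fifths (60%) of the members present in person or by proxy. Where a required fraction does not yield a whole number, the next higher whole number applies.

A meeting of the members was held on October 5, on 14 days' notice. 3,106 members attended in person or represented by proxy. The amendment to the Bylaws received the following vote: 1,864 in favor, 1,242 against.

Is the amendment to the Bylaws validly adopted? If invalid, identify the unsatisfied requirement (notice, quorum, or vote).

Notice: 14 days given; 14 required. Satisfied.
Quorum: 40% of 7,746 = 3,098.40, rounded up to 3,099; 3,106 present. Satisfied.
Vote: requires three-fifths of those present (3,106); 3/5 of 3106 = 1863.60, rounded up to 1864, so 1,864 needed; 1,864 in favor. Satisfied.

Valid — all requirements satisfied.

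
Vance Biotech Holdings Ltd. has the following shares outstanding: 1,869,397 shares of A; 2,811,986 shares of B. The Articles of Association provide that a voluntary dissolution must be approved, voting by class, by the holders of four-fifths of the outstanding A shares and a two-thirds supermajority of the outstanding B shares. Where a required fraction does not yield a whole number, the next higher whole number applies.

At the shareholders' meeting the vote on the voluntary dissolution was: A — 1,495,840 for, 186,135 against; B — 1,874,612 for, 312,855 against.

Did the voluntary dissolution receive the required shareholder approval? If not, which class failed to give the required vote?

A: 4/5 of 1869397 = 1495517.60, rounded up to 1495518; 1,495,518 required, 1,495,840 in favor — approved.
B: 2/3 of 2811986 = 1874657.33, rounded up to 1874658; 1,874,658 required, 1,874,612 in favor — not approved.

Not approved — the B shares did not give the required vote.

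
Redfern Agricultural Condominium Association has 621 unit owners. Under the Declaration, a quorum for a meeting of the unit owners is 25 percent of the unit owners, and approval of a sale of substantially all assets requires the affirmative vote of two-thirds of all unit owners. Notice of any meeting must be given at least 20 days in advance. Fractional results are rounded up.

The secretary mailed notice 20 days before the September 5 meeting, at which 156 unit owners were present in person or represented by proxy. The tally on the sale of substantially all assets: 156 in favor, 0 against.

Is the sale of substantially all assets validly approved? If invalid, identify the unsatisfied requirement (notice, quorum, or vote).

Invalid — vote requirement not satisfied.

Notice: 20 days given; 20 required. Satisfied.
Quorum: 25% of 621 = 155.25, rounded up to 156; 156 present. Satisfied.
Vote: requires two-thirds of all unit owners (621); 2/3 of 621 = 414, so 414 needed; 156 in favor. Not satisfied.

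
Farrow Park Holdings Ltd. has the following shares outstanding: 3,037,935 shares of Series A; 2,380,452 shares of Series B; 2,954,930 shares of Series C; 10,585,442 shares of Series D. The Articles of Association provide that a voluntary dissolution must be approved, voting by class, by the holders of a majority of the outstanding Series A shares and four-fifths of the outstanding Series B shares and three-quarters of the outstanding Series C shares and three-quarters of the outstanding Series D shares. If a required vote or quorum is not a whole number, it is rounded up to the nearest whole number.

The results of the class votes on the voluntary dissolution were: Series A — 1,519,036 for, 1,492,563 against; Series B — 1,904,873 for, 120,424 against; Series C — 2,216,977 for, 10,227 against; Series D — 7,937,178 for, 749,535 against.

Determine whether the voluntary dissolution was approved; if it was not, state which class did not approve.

Series A: a majority of 3037935 is 1518968; 1,518,968 required, 1,519,036 in favor — approved.
Series B: 4/5 of 2380452 = 1904361.60, rounded up to 1904362; 1,904,362 required, 1,904,873 in favor — approved.
Series C: 3/4 of 2954930 = 2216197.50, rounded up to 2216198; 2,216,198 required, 2,216,977 in favor — approved.
Series D: 3/4 of 10585442 = 7939081.50, rounded up to 7939082; 7,939,082 required, 7,937,178 in favor — not approved.

Not approved — the Series D shares did not give the required vote.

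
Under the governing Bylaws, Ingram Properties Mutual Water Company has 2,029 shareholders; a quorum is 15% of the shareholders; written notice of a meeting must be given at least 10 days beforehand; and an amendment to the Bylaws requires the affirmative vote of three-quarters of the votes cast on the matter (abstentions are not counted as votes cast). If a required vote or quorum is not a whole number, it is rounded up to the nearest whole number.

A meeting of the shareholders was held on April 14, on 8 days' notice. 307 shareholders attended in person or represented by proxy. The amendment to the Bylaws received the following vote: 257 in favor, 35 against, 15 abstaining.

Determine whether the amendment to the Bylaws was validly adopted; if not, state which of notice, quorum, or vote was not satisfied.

Notice: 8 days given; 10 required. Not satisfied.
Quorum: 15% of 2,029 = 304.35, rounded up to 305; 307 present. Satisfied.
Vote: requires three-fourths of the votes cast (307 − 15 abstaining = 292); 3/4 of 292 = 219, so 219 needed; 257 in favor. Satisfied.

Invalid — notice requirement not satisfied.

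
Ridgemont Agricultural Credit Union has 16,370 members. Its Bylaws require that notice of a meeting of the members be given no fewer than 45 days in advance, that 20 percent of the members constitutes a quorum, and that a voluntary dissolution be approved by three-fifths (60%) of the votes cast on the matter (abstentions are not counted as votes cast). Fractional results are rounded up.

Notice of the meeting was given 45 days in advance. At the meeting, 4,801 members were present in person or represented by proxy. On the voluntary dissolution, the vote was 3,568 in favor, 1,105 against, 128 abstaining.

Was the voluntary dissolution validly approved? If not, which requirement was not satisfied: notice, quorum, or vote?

Valid — all requirements satisfied.

Notice: 45 days given; 45 required. Satisfied.
Quorum: 20% of 16,370 = 3,274; 4,801 present. Satisfied.
Vote: requires three-fifths of the votes cast (4,801 − 128 abstaining = 4,673); 3/5 of 4673 = 2803.80, rounded up to 2804, so 2,804 needed; 3,568 in favor. Satisfied.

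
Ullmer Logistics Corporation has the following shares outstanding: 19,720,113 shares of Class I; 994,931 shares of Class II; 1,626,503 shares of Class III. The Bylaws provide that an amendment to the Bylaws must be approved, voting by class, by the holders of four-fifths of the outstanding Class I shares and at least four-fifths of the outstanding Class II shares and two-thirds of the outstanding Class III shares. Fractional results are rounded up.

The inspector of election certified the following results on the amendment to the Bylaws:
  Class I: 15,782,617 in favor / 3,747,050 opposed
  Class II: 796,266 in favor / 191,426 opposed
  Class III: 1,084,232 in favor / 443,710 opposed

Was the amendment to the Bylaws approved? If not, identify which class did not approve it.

Not approved — the Class III shares did not give the required vote.

Class I: 4/5 of 19720113 = 15776090.40, rounded up to 15776091; 15,776,091 required, 15,782,617 in favor — approved.
Class II: 4/5 of 994931 = 795944.80, rounded up to 795945; 795,945 required, 796,266 in favor — approved.
Class III: 2/3 of 1626503 = 1084335.33, rounded up to 1084336; 1,084,336 required, 1,084,232 in favor — not approved.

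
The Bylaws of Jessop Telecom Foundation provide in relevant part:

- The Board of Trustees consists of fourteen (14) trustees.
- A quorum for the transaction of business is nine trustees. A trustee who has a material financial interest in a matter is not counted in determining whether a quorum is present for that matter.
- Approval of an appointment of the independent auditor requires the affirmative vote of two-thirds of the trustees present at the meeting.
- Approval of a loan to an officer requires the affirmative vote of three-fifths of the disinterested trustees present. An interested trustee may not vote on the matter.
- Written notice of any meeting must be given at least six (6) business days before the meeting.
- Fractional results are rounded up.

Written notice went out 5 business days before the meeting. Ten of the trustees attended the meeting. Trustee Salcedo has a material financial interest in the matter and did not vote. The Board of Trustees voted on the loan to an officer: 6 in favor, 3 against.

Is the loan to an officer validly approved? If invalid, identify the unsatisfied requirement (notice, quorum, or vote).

Notice: 5 business days given; 6 required (5 < 6). Not satisfied.
Quorum: 10 present, but the 1 interested trustee does not count, leaving 9. Quorum is 9. Satisfied.
Vote: the loan to an officer requires three-fifths of the disinterested trustees present (10 − 1 = 9). 3/5 of 9 = 5.40, rounded up to 6, so 6 affirmative votes are needed; 6 voted in favor. Satisfied.

Invalid — notice requirement not satisfied.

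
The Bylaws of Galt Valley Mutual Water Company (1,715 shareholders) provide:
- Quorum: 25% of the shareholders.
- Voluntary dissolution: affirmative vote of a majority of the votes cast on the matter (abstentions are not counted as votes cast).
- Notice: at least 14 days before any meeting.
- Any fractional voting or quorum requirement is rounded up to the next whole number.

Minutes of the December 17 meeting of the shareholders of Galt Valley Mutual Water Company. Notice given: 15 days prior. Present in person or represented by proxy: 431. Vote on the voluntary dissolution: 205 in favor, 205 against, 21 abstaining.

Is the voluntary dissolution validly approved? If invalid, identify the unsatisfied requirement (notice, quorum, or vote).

Notice: 15 days given; 14 required. Satisfied.
Quorum: 25% of 1,715 = 428.75, rounded up to 429; 431 present. Satisfied.
Vote: requires a majority of the votes cast (431 − 21 abstaining = 410); a majority of 410 is 206, so 206 needed; 205 in favor. Not satisfied.

Invalid — vote requirement not satisfied.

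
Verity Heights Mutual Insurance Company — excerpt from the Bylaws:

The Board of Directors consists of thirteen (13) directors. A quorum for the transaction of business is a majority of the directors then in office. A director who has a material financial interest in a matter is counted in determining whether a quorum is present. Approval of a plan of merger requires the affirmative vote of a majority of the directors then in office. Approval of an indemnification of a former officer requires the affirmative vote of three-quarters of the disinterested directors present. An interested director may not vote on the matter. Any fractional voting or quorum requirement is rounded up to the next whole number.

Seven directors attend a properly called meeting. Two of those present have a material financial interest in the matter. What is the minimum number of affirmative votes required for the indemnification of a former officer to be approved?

The indemnification of a former officer requires three-fourths of the disinterested directors present (7 − 2 = 5).
3/4 of 5 = 3.75, rounded up to 4.

4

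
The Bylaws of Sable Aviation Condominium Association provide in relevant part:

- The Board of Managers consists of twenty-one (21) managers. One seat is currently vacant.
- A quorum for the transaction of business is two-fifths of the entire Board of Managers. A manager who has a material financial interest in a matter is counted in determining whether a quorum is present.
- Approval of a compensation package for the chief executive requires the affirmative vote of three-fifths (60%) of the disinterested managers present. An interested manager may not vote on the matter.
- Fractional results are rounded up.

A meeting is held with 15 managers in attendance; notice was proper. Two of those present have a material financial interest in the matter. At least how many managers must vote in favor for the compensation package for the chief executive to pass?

8

The compensation package for the chief executive requires three-fifths of the disinterested managers present (15 − 2 = 13).
3/5 of 13 = 7.80, rounded up to 8.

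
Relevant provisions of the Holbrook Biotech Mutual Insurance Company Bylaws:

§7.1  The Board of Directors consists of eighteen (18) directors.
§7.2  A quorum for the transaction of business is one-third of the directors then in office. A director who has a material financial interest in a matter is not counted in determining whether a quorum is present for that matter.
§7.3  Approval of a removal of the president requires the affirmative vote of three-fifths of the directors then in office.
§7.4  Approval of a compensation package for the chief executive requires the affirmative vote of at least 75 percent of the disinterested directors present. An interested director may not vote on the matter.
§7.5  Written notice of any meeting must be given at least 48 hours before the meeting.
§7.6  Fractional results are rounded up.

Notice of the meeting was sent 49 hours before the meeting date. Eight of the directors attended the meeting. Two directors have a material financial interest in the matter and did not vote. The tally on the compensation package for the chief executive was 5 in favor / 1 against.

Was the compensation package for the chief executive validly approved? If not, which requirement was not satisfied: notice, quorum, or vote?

Valid — all requirements satisfied.

Notice: 49 hours given; 48 required (49 ≥ 48). Satisfied.
Quorum: 8 present, but the 2 interested directors do not count, leaving 6. Quorum is 6. Satisfied.
Vote: the compensation package for the chief executive requires three-fourths of the disinterested directors present (8 − 2 = 6). 3/4 of 6 = 4.50, rounded up to 5, so 5 affirmative votes are needed; 5 voted in favor. Satisfied.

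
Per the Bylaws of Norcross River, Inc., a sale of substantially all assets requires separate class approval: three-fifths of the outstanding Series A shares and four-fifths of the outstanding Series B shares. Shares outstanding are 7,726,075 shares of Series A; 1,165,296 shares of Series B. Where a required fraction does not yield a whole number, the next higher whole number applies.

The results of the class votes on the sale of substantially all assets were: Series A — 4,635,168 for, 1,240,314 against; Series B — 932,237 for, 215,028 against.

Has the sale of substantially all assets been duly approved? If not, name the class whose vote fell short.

Not approved — the Series A shares did not give the required vote.

Series A: 3/5 of 7726075 = 4635645; 4,635,645 required, 4,635,168 in favor — not approved.
Series B: 4/5 of 1165296 = 932236.80, rounded up to 932237; 932,237 required, 932,237 in favor — approved.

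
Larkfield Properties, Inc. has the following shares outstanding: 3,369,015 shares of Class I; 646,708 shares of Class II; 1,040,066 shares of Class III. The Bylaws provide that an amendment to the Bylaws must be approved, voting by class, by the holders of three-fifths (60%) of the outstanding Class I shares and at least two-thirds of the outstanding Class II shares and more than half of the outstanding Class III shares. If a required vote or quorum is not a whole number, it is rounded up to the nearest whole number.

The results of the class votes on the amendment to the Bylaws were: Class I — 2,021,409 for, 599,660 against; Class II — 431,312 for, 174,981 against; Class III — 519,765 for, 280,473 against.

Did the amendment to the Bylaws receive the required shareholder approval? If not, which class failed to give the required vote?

Class I: 3/5 of 3369015 = 2021409; 2,021,409 required, 2,021,409 in favor — approved.
Class II: 2/3 of 646708 = 431138.67, rounded up to 431139; 431,139 required, 431,312 in favor — approved.
Class III: a majority of 1040066 is 520034; 520,034 required, 519,765 in favor — not approved.

Not approved — the Class III shares did not give the required vote.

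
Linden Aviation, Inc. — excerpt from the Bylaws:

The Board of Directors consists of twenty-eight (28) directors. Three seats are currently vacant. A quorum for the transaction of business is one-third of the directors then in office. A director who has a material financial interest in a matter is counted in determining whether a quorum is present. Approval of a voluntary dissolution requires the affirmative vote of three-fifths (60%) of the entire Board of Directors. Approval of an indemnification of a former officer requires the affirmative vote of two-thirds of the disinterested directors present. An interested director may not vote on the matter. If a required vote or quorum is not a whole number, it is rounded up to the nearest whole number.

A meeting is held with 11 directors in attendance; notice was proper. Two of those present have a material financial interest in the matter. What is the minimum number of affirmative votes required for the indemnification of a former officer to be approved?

The indemnification of a former officer requires two-thirds of the disinterested directors present (11 − 2 = 9).
2/3 of 9 = 6.

6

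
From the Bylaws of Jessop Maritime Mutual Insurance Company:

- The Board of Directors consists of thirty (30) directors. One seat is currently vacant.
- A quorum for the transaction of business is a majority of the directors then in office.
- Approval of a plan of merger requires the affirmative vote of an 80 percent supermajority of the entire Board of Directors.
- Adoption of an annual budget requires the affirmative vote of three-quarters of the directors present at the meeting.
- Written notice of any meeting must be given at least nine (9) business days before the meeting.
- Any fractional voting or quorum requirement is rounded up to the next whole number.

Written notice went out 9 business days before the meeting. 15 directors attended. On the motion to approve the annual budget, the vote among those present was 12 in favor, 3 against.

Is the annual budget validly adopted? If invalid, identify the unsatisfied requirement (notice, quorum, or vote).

Notice: 9 business days given; 9 required (9 ≥ 9). Satisfied.
Quorum: 15 present; quorum is 15. Satisfied.
Vote: the annual budget requires three-fourths of the directors present (15). 3/4 of 15 = 11.25, rounded up to 12, so 12 affirmative votes are needed; 12 voted in favor. Satisfied.

Valid — all requirements satisfied.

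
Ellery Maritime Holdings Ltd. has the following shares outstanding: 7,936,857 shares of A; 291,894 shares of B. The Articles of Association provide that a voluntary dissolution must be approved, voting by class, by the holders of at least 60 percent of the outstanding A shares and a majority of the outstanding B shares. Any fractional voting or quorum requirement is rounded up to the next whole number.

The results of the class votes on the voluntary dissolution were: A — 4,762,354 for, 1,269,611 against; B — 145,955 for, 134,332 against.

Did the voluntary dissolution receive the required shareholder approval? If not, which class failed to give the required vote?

A: 3/5 of 7936857 = 4762114.20, rounded up to 4762115; 4,762,115 required, 4,762,354 in favor — approved.
B: a majority of 291894 is 145948; 145,948 required, 145,955 in favor — approved.

Approved — every class gave the required vote.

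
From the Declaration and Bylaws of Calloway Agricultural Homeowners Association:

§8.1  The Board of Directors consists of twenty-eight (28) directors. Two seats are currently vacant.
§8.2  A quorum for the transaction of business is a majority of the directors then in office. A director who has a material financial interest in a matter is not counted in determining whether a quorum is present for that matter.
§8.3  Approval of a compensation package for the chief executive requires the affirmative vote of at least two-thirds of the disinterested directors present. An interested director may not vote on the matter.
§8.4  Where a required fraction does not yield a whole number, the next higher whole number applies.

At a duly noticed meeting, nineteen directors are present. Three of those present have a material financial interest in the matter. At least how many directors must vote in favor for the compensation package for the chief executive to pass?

11

The compensation package for the chief executive requires two-thirds of the disinterested directors present (19 − 3 = 16).
2/3 of 16 = 10.67, rounded up to 11.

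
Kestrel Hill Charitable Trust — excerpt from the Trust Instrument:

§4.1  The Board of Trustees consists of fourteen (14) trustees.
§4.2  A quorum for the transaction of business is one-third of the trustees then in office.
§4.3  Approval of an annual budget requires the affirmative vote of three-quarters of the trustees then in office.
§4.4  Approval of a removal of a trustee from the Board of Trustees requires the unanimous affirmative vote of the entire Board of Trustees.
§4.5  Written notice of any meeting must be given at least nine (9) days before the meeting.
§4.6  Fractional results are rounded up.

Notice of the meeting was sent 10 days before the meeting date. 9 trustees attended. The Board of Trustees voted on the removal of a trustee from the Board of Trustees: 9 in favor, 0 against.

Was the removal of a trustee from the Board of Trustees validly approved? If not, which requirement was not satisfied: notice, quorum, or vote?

Invalid — vote requirement not satisfied.

Notice: 10 days given; 9 required (10 ≥ 9). Satisfied.
Quorum: 9 present; quorum is 5. Satisfied.
Vote: the removal of a trustee from the Board of Trustees requires the unanimous vote of the entire Board of Trustees (14). Unanimous means all 14, so 14 affirmative votes are needed; 9 voted in favor. Not satisfied.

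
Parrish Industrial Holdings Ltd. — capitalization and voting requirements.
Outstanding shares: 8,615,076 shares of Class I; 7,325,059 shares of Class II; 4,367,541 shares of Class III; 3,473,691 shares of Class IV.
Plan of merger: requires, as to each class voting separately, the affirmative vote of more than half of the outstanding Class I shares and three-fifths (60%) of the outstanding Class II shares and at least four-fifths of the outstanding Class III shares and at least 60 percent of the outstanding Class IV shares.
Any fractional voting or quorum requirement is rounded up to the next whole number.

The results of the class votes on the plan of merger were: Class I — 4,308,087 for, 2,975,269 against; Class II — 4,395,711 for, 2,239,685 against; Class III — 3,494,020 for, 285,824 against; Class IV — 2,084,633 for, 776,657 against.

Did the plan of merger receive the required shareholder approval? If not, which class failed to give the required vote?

Not approved — the Class III shares did not give the required vote.

Class I: a majority of 8615076 is 4307539; 4,307,539 required, 4,308,087 in favor — approved.
Class II: 3/5 of 7325059 = 4395035.40, rounded up to 4395036; 4,395,036 required, 4,395,711 in favor — approved.
Class III: 4/5 of 4367541 = 3494032.80, rounded up to 3494033; 3,494,033 required, 3,494,020 in favor — not approved.
Class IV: 3/5 of 3473691 = 2084214.60, rounded up to 2084215; 2,084,215 required, 2,084,633 in favor — approved.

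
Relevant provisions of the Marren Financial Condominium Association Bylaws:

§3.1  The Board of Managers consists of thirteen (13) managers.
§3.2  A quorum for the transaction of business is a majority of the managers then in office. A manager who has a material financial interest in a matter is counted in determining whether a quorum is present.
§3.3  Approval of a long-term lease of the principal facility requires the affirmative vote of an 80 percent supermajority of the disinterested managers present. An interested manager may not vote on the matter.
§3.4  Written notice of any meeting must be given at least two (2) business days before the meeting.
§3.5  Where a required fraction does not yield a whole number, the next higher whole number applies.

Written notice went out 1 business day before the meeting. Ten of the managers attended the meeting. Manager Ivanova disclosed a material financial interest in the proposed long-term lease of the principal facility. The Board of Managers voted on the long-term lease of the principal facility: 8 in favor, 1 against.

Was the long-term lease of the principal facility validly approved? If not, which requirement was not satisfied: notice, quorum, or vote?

Invalid — notice requirement not satisfied.

Notice: 1 business day given; 2 required (1 < 2). Not satisfied.
Quorum: 10 present (interested managers count toward quorum); quorum is 7. Satisfied.
Vote: the long-term lease of the principal facility requires four-fifths of the disinterested managers present (10 − 1 = 9). 4/5 of 9 = 7.20, rounded up to 8, so 8 affirmative votes are needed; 8 voted in favor. Satisfied.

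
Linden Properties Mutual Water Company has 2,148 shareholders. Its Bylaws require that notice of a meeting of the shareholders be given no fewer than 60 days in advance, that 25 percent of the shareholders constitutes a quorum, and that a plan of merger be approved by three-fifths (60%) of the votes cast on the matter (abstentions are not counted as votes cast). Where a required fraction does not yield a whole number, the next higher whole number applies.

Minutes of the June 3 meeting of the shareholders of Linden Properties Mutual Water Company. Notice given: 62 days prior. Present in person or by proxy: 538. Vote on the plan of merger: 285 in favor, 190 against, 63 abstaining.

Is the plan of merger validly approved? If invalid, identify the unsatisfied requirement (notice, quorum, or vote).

Valid — all requirements satisfied.

Notice: 62 days given; 60 required. Satisfied.
Quorum: 25% of 2,148 = 537; 538 present. Satisfied.
Vote: requires three-fifths of the votes cast (538 − 63 abstaining = 475); 3/5 of 475 = 285, so 285 needed; 285 in favor. Satisfied.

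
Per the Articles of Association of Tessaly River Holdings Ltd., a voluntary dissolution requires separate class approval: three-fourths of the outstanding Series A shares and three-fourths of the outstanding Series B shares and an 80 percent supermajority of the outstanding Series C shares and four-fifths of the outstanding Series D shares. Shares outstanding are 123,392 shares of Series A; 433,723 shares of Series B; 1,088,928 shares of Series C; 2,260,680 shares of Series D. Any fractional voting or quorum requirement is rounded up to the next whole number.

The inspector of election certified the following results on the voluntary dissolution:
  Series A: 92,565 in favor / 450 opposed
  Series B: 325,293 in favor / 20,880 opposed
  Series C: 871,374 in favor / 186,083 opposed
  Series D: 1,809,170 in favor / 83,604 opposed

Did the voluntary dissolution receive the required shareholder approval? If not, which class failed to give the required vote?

Series A: 3/4 of 123392 = 92544; 92,544 required, 92,565 in favor — approved.
Series B: 3/4 of 433723 = 325292.25, rounded up to 325293; 325,293 required, 325,293 in favor — approved.
Series C: 4/5 of 1088928 = 871142.40, rounded up to 871143; 871,143 required, 871,374 in favor — approved.
Series D: 4/5 of 2260680 = 1808544; 1,808,544 required, 1,809,170 in favor — approved.

Approved — every class gave the required vote.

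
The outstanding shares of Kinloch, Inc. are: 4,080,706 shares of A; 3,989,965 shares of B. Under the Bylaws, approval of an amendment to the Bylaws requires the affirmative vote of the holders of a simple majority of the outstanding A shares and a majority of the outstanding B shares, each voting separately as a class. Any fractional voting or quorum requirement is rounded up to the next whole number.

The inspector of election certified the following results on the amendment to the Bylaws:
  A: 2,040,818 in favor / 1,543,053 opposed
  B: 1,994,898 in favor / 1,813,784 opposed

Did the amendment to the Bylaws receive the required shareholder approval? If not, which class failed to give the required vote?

A: a majority of 4080706 is 2040354; 2,040,354 required, 2,040,818 in favor — approved.
B: a majority of 3989965 is 1994983; 1,994,983 required, 1,994,898 in favor — not approved.

Not approved — the B shares did not give the required vote.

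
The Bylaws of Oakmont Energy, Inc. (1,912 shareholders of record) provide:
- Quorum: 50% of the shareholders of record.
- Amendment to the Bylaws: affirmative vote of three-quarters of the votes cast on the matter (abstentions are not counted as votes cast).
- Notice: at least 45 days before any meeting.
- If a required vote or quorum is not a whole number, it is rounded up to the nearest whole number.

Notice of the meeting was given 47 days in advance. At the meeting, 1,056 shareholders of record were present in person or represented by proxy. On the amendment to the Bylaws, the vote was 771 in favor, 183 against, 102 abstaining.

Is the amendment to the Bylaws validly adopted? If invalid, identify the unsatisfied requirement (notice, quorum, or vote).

Notice: 47 days given; 45 required. Satisfied.
Quorum: 50% of 1,912 = 956; 1,056 present. Satisfied.
Vote: requires three-fourths of the votes cast (1,056 − 102 abstaining = 954); 3/4 of 954 = 715.50, rounded up to 716, so 716 needed; 771 in favor. Satisfied.

Valid — all requirements satisfied.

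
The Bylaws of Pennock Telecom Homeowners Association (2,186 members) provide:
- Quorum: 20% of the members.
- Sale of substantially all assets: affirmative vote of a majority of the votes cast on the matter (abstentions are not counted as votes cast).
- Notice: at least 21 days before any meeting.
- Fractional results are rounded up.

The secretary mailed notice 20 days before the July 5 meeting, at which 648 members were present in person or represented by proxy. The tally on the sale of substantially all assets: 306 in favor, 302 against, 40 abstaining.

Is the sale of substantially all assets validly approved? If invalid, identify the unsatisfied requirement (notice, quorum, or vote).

Invalid — notice requirement not satisfied.

Notice: 20 days given; 21 required. Not satisfied.
Quorum: 20% of 2,186 = 437.20, rounded up to 438; 648 present. Satisfied.
Vote: requires a majority of the votes cast (648 − 40 abstaining = 608); a majority of 608 is 305, so 305 needed; 306 in favor. Satisfied.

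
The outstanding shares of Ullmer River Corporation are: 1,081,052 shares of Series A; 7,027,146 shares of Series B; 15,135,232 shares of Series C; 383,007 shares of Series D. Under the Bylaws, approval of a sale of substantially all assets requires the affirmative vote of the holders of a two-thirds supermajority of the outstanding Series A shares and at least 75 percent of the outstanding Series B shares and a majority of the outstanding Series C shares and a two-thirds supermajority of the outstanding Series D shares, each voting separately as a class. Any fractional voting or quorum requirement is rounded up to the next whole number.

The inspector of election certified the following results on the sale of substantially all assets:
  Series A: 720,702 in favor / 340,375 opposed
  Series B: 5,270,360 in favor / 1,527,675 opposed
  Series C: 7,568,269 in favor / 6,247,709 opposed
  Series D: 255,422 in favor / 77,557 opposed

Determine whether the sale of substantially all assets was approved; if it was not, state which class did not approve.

Series A: 2/3 of 1081052 = 720701.33, rounded up to 720702; 720,702 required, 720,702 in favor — approved.
Series B: 3/4 of 7027146 = 5270359.50, rounded up to 5270360; 5,270,360 required, 5,270,360 in favor — approved.
Series C: a majority of 15135232 is 7567617; 7,567,617 required, 7,568,269 in favor — approved.
Series D: 2/3 of 383007 = 255338; 255,338 required, 255,422 in favor — approved.

Approved — every class gave the required vote.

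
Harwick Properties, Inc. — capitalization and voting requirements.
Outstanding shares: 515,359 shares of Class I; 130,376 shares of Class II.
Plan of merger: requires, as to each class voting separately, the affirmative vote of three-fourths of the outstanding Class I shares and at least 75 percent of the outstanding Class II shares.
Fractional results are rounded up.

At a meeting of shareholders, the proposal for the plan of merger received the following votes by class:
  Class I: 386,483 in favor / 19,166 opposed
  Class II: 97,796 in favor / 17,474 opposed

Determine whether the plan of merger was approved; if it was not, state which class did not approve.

Not approved — the Class I shares did not give the required vote.

Class I: 3/4 of 515359 = 386519.25, rounded up to 386520; 386,520 required, 386,483 in favor — not approved.
Class II: 3/4 of 130376 = 97782; 97,782 required, 97,796 in favor — approved.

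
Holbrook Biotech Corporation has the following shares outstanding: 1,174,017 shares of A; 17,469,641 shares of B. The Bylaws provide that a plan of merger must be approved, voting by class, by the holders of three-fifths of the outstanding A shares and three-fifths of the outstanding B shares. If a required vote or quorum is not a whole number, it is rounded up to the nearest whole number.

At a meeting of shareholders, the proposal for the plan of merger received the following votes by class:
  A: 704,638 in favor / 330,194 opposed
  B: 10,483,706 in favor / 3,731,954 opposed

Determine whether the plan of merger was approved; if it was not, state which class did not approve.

A: 3/5 of 1174017 = 704410.20, rounded up to 704411; 704,411 required, 704,638 in favor — approved.
B: 3/5 of 17469641 = 10481784.60, rounded up to 10481785; 10,481,785 required, 10,483,706 in favor — approved.

Approved — every class gave the required vote.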